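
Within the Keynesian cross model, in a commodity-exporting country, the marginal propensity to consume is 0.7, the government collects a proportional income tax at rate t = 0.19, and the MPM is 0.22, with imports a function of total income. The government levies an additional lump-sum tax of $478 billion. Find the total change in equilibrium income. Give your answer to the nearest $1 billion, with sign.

−$512 billion

A lump-sum tax change of +$478 billion shifts disposable income by −$478 billion; first-round consumption changes by −c × ΔT = −0.7 × (+$478 billion) = −$334.6 billion.
Expenditure multiplier = 1/(1 − c(1−t) + m) = 1/(1 − 0.7×0.81 + 0.22) = 1/0.653 ≈ 1.531.
The tax multiplier is −c × k ≈ −1.072, so ΔY = k × (−c·ΔT) = (−$334.6 billion) / 0.653 ≈ −$512 billion.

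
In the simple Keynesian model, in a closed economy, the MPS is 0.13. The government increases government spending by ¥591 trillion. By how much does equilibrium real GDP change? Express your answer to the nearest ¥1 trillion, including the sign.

MPC = 1 − MPS = 1 − 0.13 = 0.87.
Expenditure multiplier = 1/(1 − MPC) = 1/(1 − 0.87) = 1/0.13 ≈ 7.692.
ΔY = k × ΔG = (+¥591 trillion) / 0.13 ≈ +¥4,546 trillion.

+¥4,546 trillion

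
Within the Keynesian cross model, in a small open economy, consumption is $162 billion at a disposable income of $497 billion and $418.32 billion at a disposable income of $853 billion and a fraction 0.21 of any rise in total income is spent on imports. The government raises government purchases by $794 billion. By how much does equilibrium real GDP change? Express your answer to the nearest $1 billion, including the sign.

+$1,620 billion

MPC = ΔC/ΔYd = (418.32 − 162)/(853 − 497) = 256.32/356 = 0.72.
Spending multiplier = 1/(1 − c + m) = 1/(1 − 0.72 + 0.21) = 1/0.49 ≈ 2.041.
ΔY = k × ΔG = (+$794 billion) / 0.49 ≈ +$1,620 billion.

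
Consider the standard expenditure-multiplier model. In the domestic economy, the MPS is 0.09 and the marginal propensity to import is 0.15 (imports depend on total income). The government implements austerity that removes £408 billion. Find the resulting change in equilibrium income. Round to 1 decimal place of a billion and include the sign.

MPC = 1 − MPS = 1 − 0.09 = 0.91.
Expenditure multiplier = 1/(1 − c + m) = 1/(1 − 0.91 + 0.15) = 1/0.24 ≈ 4.167.
ΔY = k × ΔG = (−£408 billion) / 0.24 = −£1,700 billion.

−£1,700.0 billion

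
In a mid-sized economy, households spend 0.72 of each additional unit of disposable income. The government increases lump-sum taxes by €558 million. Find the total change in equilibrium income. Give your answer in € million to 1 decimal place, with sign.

A lump-sum tax change of +€558 million shifts disposable income by −€558 million; first-round consumption changes by −c × ΔT = −0.72 × (+€558 million) = −€401.76 million.
Expenditure multiplier = 1/(1 − MPC) = 1/(1 − 0.72) = 1/0.28 ≈ 3.571.
The tax multiplier is −c × k ≈ −2.571, so ΔY = k × (−c·ΔT) = (−€401.76 million) / 0.28 ≈ −€1,434.9 million.

−€1,434.9 million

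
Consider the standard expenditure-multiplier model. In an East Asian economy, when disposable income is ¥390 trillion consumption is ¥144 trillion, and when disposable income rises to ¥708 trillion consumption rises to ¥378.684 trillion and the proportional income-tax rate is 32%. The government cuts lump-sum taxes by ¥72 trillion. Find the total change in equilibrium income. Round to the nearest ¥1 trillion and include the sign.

MPC = ΔC/ΔYd = (378.684 − 144)/(708 − 390) = 234.684/318 = 0.738.
A lump-sum tax change of −¥72 trillion shifts disposable income by +¥72 trillion; first-round consumption changes by −c × ΔT = −0.738 × (−¥72 trillion) = +¥53.136 trillion.
Expenditure multiplier = 1/(1 − c(1−t)) = 1/(1 − 0.738×0.68) = 1/0.49816 ≈ 2.007.
The tax multiplier is −c × k ≈ −1.481, so ΔY = k × (−c·ΔT) = (+¥53.136 trillion) / 0.49816 ≈ +¥107 trillion.

+¥107 trillion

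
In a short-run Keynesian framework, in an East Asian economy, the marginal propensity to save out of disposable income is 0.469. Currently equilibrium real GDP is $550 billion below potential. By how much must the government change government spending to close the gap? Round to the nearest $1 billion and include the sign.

+$258 billion

MPC = 1 − MPS = 1 − 0.469 = 0.531.
Spending multiplier = 1/(1 − MPC) = 1/(1 − 0.531) = 1/0.469 ≈ 2.132.
Need ΔY = +$550 billion, so ΔG = ΔY/k = (+$550 billion) × 0.469 ≈ +$258 billion.
The government should increase government spending by $258 billion.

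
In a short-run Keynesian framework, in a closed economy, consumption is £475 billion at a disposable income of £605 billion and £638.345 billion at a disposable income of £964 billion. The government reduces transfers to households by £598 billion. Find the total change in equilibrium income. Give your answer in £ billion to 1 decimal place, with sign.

MPC = ΔC/ΔYd = (638.345 − 475)/(964 − 605) = 163.345/359 = 0.455.
The transfer change shifts disposable income by −£598 billion, so first-round consumption changes by c·ΔTR = 0.455 × (−£598 billion) = −£272.09 billion.
Expenditure multiplier = 1/(1 − MPC) = 1/(1 − 0.455) = 1/0.545 ≈ 1.835.
The transfer multiplier is c × k ≈ 0.835, so ΔY = k × (c·ΔTR) = (−£272.09 billion) / 0.545 ≈ −£499.2 billion.

−£499.2 billion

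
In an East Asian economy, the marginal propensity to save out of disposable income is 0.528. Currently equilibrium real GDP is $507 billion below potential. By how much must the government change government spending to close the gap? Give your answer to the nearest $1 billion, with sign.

MPC = 1 − MPS = 1 − 0.528 = 0.472.
Spending multiplier = 1/(1 − MPC) = 1/(1 − 0.472) = 1/0.528 ≈ 1.894.
Need ΔY = +$507 billion, so ΔG = ΔY/k = (+$507 billion) × 0.528 ≈ +$268 billion.
The government should increase government spending by $268 billion.

+$268 billion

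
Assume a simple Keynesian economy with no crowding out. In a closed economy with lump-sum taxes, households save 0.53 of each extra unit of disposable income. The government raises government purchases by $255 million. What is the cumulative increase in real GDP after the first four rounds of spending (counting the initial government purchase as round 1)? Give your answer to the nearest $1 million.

MPC = 1 − MPS = 1 − 0.53 = 0.47.
Round 1 adds ΔG = $255 million; each later round is MPC = 0.47 times the previous.
After 4 rounds: 255 + 119.85 + 56.3295 + 26.474865 = ΔG·(1 − c^4)/(1 − c) = 255 × (1 − 0.04879681)/0.53 ≈ $458 million.

$458 million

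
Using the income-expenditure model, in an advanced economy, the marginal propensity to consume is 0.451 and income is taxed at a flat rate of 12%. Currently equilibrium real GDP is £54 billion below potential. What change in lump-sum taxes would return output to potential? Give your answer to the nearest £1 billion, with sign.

−£72 billion

Spending multiplier = 1/(1 − c(1−t)) = 1/(1 − 0.451×0.88) = 1/0.60312 ≈ 1.658.
Tax multiplier = −c·k = −0.451/0.60312 ≈ −0.748. Need ΔY = +£54 billion, so ΔT = ΔY/(−c·k) = −(+£54 billion) × 0.60312 / 0.451 ≈ −£72 billion.
The government should cut lump-sum taxes by £72 billion.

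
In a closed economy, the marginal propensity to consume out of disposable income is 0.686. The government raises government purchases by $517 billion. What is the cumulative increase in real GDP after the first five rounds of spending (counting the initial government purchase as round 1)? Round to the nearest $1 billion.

$1,396 billion

Round 1 adds ΔG = $517 billion; each later round is MPC = 0.686 times the previous.
After 5 rounds: 517 + 354.662 + 243.298132 + 166.902518552 + 114.495127726672 = ΔG·(1 − c^5)/(1 − c) = 517 × (1 − 0.151921968318176)/0.314 ≈ $1,396 billion.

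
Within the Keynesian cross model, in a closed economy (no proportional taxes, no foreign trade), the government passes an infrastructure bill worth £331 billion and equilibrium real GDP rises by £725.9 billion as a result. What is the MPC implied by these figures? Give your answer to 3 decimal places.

Implied spending multiplier k = ΔY/ΔG = 725.9/331 ≈ 2.1931.
Since k = 1/(1 − MPC), MPC = 1 − 1/k = 1 − ΔG/ΔY = 1 − 331/725.9 ≈ 0.544.

0.544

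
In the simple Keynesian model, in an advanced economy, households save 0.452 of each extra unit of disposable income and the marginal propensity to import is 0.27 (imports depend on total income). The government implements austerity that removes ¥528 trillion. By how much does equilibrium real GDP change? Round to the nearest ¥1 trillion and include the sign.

MPC = 1 − MPS = 1 − 0.452 = 0.548.
Spending multiplier = 1/(1 − c + m) = 1/(1 − 0.548 + 0.27) = 1/0.722 ≈ 1.385.
ΔY = k × ΔG = (−¥528 trillion) / 0.722 ≈ −¥731 trillion.

−¥731 trillion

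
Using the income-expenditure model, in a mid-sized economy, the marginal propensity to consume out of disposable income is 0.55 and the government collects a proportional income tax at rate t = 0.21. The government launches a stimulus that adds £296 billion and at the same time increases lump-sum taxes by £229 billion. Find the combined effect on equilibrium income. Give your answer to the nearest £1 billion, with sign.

+£301 billion

Expenditure multiplier = 1/(1 − c(1−t)) = 1/(1 − 0.55×0.79) = 1/0.5655 ≈ 1.768.
ΔG contributes k·ΔG = (+£296 billion) / 0.5655 ≈ +£523.4 billion.
ΔT of +£229 billion changes first-round spending by −c·ΔT = −£125.95 billion, contributing k·(−c·ΔT) = (−£125.95 billion) / 0.5655 ≈ −£222.7 billion.
Net ΔY = k(ΔG − c·ΔT) = (+£170.05 billion) / 0.5655 ≈ +£301 billion.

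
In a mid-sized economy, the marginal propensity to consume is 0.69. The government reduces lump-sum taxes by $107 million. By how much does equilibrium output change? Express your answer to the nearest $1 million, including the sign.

+$238 million

A lump-sum tax change of −$107 million shifts disposable income by +$107 million; first-round consumption changes by −c × ΔT = −0.69 × (−$107 million) = +$73.83 million.
Expenditure multiplier = 1/(1 − MPC) = 1/(1 − 0.69) = 1/0.31 ≈ 3.226.
The tax multiplier is −c × k ≈ −2.226, so ΔY = k × (−c·ΔT) = (+$73.83 million) / 0.31 ≈ +$238 million.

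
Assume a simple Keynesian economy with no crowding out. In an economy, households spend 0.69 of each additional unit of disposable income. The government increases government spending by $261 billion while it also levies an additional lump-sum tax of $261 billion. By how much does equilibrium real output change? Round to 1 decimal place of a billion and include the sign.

+$261.0 billion

Expenditure multiplier = 1/(1 − MPC) = 1/(1 − 0.69) = 1/0.31 ≈ 3.226.
ΔG contributes k·ΔG = (+$261 billion) / 0.31 ≈ +$841.9 billion.
ΔT of +$261 billion changes first-round spending by −c·ΔT = −$180.09 billion, contributing k·(−c·ΔT) = (−$180.09 billion) / 0.31 ≈ −$580.9 billion.
With ΔG = ΔT and no other leakages, the balanced-budget multiplier is 1, so ΔY = ΔG = +$261 billion.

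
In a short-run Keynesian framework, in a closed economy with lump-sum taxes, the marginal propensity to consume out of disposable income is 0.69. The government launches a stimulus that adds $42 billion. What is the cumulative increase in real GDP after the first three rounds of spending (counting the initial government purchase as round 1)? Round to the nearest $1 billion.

$91 billion

Round 1 adds ΔG = $42 billion; each later round is MPC = 0.69 times the previous.
After 3 rounds: 42 + 28.98 + 19.9962 = ΔG·(1 − c^3)/(1 − c) = 42 × (1 − 0.328509)/0.31 ≈ $91 billion.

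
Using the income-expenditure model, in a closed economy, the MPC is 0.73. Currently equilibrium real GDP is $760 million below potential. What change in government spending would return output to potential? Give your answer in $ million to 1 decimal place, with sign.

Spending multiplier = 1/(1 − MPC) = 1/(1 − 0.73) = 1/0.27 ≈ 3.704.
Need ΔY = +$760 million, so ΔG = ΔY/k = (+$760 million) × 0.27 = +$205.2 million.
The government should increase government spending by $205.2 million.

+$205.2 million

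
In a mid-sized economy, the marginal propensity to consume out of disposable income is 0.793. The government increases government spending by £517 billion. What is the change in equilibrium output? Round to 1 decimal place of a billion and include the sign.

Spending multiplier = 1/(1 − MPC) = 1/(1 − 0.793) = 1/0.207 ≈ 4.831.
ΔY = k × ΔG = (+£517 billion) / 0.207 ≈ +£2,497.6 billion.

+£2,497.6 billion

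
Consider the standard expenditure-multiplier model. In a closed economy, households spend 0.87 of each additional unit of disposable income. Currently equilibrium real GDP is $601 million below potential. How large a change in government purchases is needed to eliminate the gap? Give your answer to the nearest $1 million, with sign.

Spending multiplier = 1/(1 − MPC) = 1/(1 − 0.87) = 1/0.13 ≈ 7.692.
Need ΔY = +$601 million, so ΔG = ΔY/k = (+$601 million) × 0.13 ≈ +$78 million.
The government should increase government purchases by $78 million.

+$78 million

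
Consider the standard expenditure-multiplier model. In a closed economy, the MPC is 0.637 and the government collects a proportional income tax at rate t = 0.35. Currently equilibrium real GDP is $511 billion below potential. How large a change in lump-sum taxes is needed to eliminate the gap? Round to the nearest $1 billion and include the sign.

−$470 billion

Spending multiplier = 1/(1 − c(1−t)) = 1/(1 − 0.637×0.65) = 1/0.58595 ≈ 1.707.
Tax multiplier = −c·k = −0.637/0.58595 ≈ −1.087. Need ΔY = +$511 billion, so ΔT = ΔY/(−c·k) = −(+$511 billion) × 0.58595 / 0.637 ≈ −$470 billion.
The government should cut lump-sum taxes by $470 billion.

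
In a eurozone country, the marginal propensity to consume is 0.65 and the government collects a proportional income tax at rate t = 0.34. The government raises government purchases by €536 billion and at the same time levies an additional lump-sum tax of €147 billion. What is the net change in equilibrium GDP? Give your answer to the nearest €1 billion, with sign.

Expenditure multiplier = 1/(1 − c(1−t)) = 1/(1 − 0.65×0.66) = 1/0.571 ≈ 1.751.
ΔG contributes k·ΔG = (+€536 billion) / 0.571 ≈ +€938.7 billion.
ΔT of +€147 billion changes first-round spending by −c·ΔT = −€95.55 billion, contributing k·(−c·ΔT) = (−€95.55 billion) / 0.571 ≈ −€167.3 billion.
Net ΔY = k(ΔG − c·ΔT) = (+€440.45 billion) / 0.571 ≈ +€771 billion.

+€771 billion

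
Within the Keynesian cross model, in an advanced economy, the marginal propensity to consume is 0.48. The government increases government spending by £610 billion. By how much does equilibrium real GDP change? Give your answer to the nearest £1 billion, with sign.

+£1,173 billion

Spending multiplier = 1/(1 − MPC) = 1/(1 − 0.48) = 1/0.52 ≈ 1.923.
ΔY = k × ΔG = (+£610 billion) / 0.52 ≈ +£1,173 billion.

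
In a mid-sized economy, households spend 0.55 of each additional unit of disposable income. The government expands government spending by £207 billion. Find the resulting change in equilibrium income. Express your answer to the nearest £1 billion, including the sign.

Government-spending multiplier = 1/(1 − MPC) = 1/(1 − 0.55) = 1/0.45 ≈ 2.222.
ΔY = k × ΔG = (+£207 billion) / 0.45 = +£460 billion.

+£460 billion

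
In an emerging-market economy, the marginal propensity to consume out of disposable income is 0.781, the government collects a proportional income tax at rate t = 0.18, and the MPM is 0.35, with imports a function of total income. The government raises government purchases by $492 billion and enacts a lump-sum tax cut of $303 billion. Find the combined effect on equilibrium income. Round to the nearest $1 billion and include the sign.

+$1,027 billion

Expenditure multiplier = 1/(1 − c(1−t) + m) = 1/(1 − 0.781×0.82 + 0.35) = 1/0.70958 ≈ 1.409.
ΔG contributes k·ΔG = (+$492 billion) / 0.70958 ≈ +$693.4 billion.
ΔT of −$303 billion changes first-round spending by −c·ΔT = +$236.643 billion, contributing k·(−c·ΔT) = (+$236.643 billion) / 0.70958 ≈ +$333.5 billion.
Net ΔY = k(ΔG − c·ΔT) = (+$728.643 billion) / 0.70958 ≈ +$1,027 billion.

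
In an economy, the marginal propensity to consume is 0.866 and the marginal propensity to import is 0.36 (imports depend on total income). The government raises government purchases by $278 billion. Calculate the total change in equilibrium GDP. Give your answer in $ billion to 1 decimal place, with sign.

+$562.8 billion

Spending multiplier = 1/(1 − c + m) = 1/(1 − 0.866 + 0.36) = 1/0.494 ≈ 2.024.
ΔY = k × ΔG = (+$278 billion) / 0.494 ≈ +$562.8 billion.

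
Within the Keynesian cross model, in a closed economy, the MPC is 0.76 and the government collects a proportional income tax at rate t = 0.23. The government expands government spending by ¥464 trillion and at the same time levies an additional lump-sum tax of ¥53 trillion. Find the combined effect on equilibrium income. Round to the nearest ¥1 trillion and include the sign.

Expenditure multiplier = 1/(1 − c(1−t)) = 1/(1 − 0.76×0.77) = 1/0.4148 ≈ 2.411.
ΔG contributes k·ΔG = (+¥464 trillion) / 0.4148 ≈ +¥1,118.6 trillion.
ΔT of +¥53 trillion changes first-round spending by −c·ΔT = −¥40.28 trillion, contributing k·(−c·ΔT) = (−¥40.28 trillion) / 0.4148 ≈ −¥97.1 trillion.
Net ΔY = k(ΔG − c·ΔT) = (+¥423.72 trillion) / 0.4148 ≈ +¥1,022 trillion.

+¥1,022 trillion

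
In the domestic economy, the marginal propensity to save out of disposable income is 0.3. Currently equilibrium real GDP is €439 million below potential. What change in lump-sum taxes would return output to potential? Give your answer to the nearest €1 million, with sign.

MPC = 1 − MPS = 1 − 0.3 = 0.7.
Spending multiplier = 1/(1 − MPC) = 1/(1 − 0.7) = 1/0.3 ≈ 3.333.
Tax multiplier = −c·k = −0.7/0.3 ≈ −2.333. Need ΔY = +€439 million, so ΔT = ΔY/(−c·k) = −(+€439 million) × 0.3 / 0.7 ≈ −€188 million.
The government should cut lump-sum taxes by €188 million.

−€188 million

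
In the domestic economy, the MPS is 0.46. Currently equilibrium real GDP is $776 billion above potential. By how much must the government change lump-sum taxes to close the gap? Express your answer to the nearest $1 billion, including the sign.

MPC = 1 − MPS = 1 − 0.46 = 0.54.
Spending multiplier = 1/(1 − MPC) = 1/(1 − 0.54) = 1/0.46 ≈ 2.174.
Tax multiplier = −c·k = −0.54/0.46 ≈ −1.174. Need ΔY = −$776 billion, so ΔT = ΔY/(−c·k) = −(−$776 billion) × 0.46 / 0.54 ≈ +$661 billion.
The government should raise lump-sum taxes by $661 billion.

+$661 billion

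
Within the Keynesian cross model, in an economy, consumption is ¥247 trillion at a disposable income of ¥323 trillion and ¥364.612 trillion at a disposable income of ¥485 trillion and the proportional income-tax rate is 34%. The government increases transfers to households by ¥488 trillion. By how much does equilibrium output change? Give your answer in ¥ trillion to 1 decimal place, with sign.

+¥680.2 trillion

MPC = ΔC/ΔYd = (364.612 − 247)/(485 − 323) = 117.612/162 = 0.726.
The transfer change shifts disposable income by +¥488 trillion, so first-round consumption changes by c·ΔTR = 0.726 × (+¥488 trillion) = +¥354.288 trillion.
Expenditure multiplier = 1/(1 − c(1−t)) = 1/(1 − 0.726×0.66) = 1/0.52084 ≈ 1.92.
The transfer multiplier is c × k ≈ 1.394, so ΔY = k × (c·ΔTR) = (+¥354.288 trillion) / 0.52084 ≈ +¥680.2 trillion.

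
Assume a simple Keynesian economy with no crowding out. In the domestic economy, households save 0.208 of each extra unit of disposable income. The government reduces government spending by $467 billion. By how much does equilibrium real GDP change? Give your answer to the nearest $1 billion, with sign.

−$2,245 billion

MPC = 1 − MPS = 1 − 0.208 = 0.792.
Expenditure multiplier = 1/(1 − MPC) = 1/(1 − 0.792) = 1/0.208 ≈ 4.808.
ΔY = k × ΔG = (−$467 billion) / 0.208 ≈ −$2,245 billion.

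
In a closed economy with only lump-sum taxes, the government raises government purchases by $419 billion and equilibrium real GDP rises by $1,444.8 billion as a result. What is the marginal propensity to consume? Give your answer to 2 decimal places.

0.71

Implied spending multiplier k = ΔY/ΔG = 1,444.8/419 ≈ 3.4482.
Since k = 1/(1 − MPC), MPC = 1 − 1/k = 1 − ΔG/ΔY = 1 − 419/1,444.8 ≈ 0.71.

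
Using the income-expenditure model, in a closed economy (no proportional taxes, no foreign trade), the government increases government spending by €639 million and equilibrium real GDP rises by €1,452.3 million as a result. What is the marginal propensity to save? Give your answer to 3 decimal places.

Implied spending multiplier k = ΔY/ΔG = 1,452.3/639 ≈ 2.2728.
Since k = 1/(1 − MPC), MPC = 1 − 1/k = 1 − ΔG/ΔY = 1 − 639/1,452.3 ≈ 0.560.
MPS = 1 − MPC = 0.440.

0.440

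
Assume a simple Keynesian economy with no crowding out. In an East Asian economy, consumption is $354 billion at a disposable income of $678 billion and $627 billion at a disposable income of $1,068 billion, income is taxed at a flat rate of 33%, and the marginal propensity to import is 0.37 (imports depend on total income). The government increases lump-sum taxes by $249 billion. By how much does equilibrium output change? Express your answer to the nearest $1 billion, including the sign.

MPC = ΔC/ΔYd = (627 − 354)/(1,068 − 678) = 273/390 = 0.7.
A lump-sum tax change of +$249 billion shifts disposable income by −$249 billion; first-round consumption changes by −c × ΔT = −0.7 × (+$249 billion) = −$174.3 billion.
Expenditure multiplier = 1/(1 − c(1−t) + m) = 1/(1 − 0.7×0.67 + 0.37) = 1/0.901 ≈ 1.11.
The tax multiplier is −c × k ≈ −0.777, so ΔY = k × (−c·ΔT) = (−$174.3 billion) / 0.901 ≈ −$193 billion.

−$193 billion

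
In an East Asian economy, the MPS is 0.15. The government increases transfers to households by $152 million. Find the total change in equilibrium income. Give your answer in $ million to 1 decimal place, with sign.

MPC = 1 − MPS = 1 − 0.15 = 0.85.
The transfer change shifts disposable income by +$152 million, so first-round consumption changes by c·ΔTR = 0.85 × (+$152 million) = +$129.2 million.
Expenditure multiplier = 1/(1 − MPC) = 1/(1 − 0.85) = 1/0.15 ≈ 6.667.
The transfer multiplier is c × k ≈ 5.667, so ΔY = k × (c·ΔTR) = (+$129.2 million) / 0.15 ≈ +$861.3 million.

+$861.3 million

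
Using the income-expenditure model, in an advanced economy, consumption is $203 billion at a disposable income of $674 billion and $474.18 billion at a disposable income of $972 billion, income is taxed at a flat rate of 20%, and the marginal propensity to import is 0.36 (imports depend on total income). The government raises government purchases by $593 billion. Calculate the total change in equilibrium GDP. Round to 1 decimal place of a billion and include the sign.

+$938.3 billion

MPC = ΔC/ΔYd = (474.18 − 203)/(972 − 674) = 271.18/298 = 0.91.
Government-spending multiplier = 1/(1 − c(1−t) + m) = 1/(1 − 0.91×0.8 + 0.36) = 1/0.632 ≈ 1.582.
ΔY = k × ΔG = (+$593 billion) / 0.632 ≈ +$938.3 billion.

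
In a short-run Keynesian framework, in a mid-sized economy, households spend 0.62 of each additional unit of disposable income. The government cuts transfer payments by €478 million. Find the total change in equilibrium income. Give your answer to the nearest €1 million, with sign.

−€780 million

The transfer change shifts disposable income by −€478 million, so first-round consumption changes by c·ΔTR = 0.62 × (−€478 million) = −€296.36 million.
Expenditure multiplier = 1/(1 − MPC) = 1/(1 − 0.62) = 1/0.38 ≈ 2.632.
The transfer multiplier is c × k ≈ 1.632, so ΔY = k × (c·ΔTR) = (−€296.36 million) / 0.38 ≈ −€780 million.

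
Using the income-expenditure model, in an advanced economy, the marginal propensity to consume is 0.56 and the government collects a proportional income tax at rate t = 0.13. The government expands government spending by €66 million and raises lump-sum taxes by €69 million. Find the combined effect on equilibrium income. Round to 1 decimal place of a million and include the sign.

+€53.4 million

Expenditure multiplier = 1/(1 − c(1−t)) = 1/(1 − 0.56×0.87) = 1/0.5128 ≈ 1.95.
ΔG contributes k·ΔG = (+€66 million) / 0.5128 ≈ +€128.7 million.
ΔT of +€69 million changes first-round spending by −c·ΔT = −€38.64 million, contributing k·(−c·ΔT) = (−€38.64 million) / 0.5128 ≈ −€75.4 million.
Net ΔY = k(ΔG − c·ΔT) = (+€27.36 million) / 0.5128 ≈ +€53.4 million.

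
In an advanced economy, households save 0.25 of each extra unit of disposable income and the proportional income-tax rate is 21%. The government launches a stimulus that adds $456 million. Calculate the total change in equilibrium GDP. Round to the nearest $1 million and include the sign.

MPC = 1 − MPS = 1 − 0.25 = 0.75.
Government-spending multiplier = 1/(1 − c(1−t)) = 1/(1 − 0.75×0.79) = 1/0.4075 ≈ 2.454.
ΔY = k × ΔG = (+$456 million) / 0.4075 ≈ +$1,119 million.

+$1,119 million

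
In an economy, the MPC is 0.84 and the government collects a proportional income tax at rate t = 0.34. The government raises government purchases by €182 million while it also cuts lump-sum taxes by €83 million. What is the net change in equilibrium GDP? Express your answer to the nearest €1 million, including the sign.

+€565 million

Expenditure multiplier = 1/(1 − c(1−t)) = 1/(1 − 0.84×0.66) = 1/0.4456 ≈ 2.244.
ΔG contributes k·ΔG = (+€182 million) / 0.4456 ≈ +€408.4 million.
ΔT of −€83 million changes first-round spending by −c·ΔT = +€69.72 million, contributing k·(−c·ΔT) = (+€69.72 million) / 0.4456 ≈ +€156.5 million.
Net ΔY = k(ΔG − c·ΔT) = (+€251.72 million) / 0.4456 ≈ +€565 million.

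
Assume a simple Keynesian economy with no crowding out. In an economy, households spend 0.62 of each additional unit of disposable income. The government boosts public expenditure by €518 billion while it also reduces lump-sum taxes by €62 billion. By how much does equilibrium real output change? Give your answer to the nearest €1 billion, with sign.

+€1,464 billion

Expenditure multiplier = 1/(1 − MPC) = 1/(1 − 0.62) = 1/0.38 ≈ 2.632.
ΔG contributes k·ΔG = (+€518 billion) / 0.38 ≈ +€1,363.2 billion.
ΔT of −€62 billion changes first-round spending by −c·ΔT = +€38.44 billion, contributing k·(−c·ΔT) = (+€38.44 billion) / 0.38 ≈ +€101.2 billion.
Net ΔY = k(ΔG − c·ΔT) = (+€556.44 billion) / 0.38 ≈ +€1,464 billion.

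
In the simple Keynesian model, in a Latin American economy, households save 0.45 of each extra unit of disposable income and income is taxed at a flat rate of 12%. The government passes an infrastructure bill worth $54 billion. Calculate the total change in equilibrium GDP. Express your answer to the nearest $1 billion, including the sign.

MPC = 1 − MPS = 1 − 0.45 = 0.55.
Expenditure multiplier = 1/(1 − c(1−t)) = 1/(1 − 0.55×0.88) = 1/0.516 ≈ 1.938.
ΔY = k × ΔG = (+$54 billion) / 0.516 ≈ +$105 billion.

+$105 billion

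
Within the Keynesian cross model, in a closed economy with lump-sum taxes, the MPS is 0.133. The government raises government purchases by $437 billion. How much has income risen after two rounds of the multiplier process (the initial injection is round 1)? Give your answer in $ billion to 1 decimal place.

MPC = 1 − MPS = 1 − 0.133 = 0.867.
Round 1 adds ΔG = $437 billion; each later round is MPC = 0.867 times the previous.
After 2 rounds: 437 + 378.879 = ΔG·(1 − c^2)/(1 − c) = 437 × (1 − 0.751689)/0.133 ≈ $815.9 billion.

$815.9 billion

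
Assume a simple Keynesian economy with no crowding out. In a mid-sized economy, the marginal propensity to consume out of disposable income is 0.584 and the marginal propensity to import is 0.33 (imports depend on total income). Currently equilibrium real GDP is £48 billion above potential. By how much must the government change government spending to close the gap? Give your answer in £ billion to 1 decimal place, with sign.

−£35.8 billion

Spending multiplier = 1/(1 − c + m) = 1/(1 − 0.584 + 0.33) = 1/0.746 ≈ 1.34.
Need ΔY = −£48 billion, so ΔG = ΔY/k = (−£48 billion) × 0.746 ≈ −£35.8 billion.
The government should cut government spending by £35.8 billion.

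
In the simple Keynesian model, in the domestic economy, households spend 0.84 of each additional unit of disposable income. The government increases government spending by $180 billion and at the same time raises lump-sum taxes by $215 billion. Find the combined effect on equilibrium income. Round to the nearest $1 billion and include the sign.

−$4 billion

Expenditure multiplier = 1/(1 − MPC) = 1/(1 − 0.84) = 1/0.16 = 6.25.
ΔG contributes k·ΔG = (+$180 billion) / 0.16 = +$1,125 billion.
ΔT of +$215 billion changes first-round spending by −c·ΔT = −$180.6 billion, contributing k·(−c·ΔT) = (−$180.6 billion) / 0.16 ≈ −$1,128.8 billion.
Net ΔY = k(ΔG − c·ΔT) = (−$0.6 billion) / 0.16 ≈ −$4 billion.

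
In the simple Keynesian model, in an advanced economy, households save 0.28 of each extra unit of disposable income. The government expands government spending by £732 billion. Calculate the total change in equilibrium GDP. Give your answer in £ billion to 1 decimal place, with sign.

+£2,614.3 billion

MPC = 1 − MPS = 1 − 0.28 = 0.72.
Expenditure multiplier = 1/(1 − MPC) = 1/(1 − 0.72) = 1/0.28 ≈ 3.571.
ΔY = k × ΔG = (+£732 billion) / 0.28 ≈ +£2,614.3 billion.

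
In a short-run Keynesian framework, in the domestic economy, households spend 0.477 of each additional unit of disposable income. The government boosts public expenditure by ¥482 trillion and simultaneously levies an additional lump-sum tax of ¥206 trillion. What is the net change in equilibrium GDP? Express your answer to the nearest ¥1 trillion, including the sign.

+¥734 trillion

Expenditure multiplier = 1/(1 − MPC) = 1/(1 − 0.477) = 1/0.523 ≈ 1.912.
ΔG contributes k·ΔG = (+¥482 trillion) / 0.523 ≈ +¥921.6 trillion.
ΔT of +¥206 trillion changes first-round spending by −c·ΔT = −¥98.262 trillion, contributing k·(−c·ΔT) = (−¥98.262 trillion) / 0.523 ≈ −¥187.9 trillion.
Net ΔY = k(ΔG − c·ΔT) = (+¥383.738 trillion) / 0.523 ≈ +¥734 trillion.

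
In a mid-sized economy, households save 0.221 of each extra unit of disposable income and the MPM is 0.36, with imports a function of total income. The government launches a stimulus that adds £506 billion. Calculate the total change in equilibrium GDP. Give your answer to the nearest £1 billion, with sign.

MPC = 1 − MPS = 1 − 0.221 = 0.779.
Spending multiplier = 1/(1 − c + m) = 1/(1 − 0.779 + 0.36) = 1/0.581 ≈ 1.721.
ΔY = k × ΔG = (+£506 billion) / 0.581 ≈ +£871 billion.

+£871 billion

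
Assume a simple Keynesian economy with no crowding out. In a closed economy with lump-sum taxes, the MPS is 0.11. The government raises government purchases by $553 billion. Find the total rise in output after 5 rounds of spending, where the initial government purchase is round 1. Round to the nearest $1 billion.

$2,220 billion

MPC = 1 − MPS = 1 − 0.11 = 0.89.
Round 1 adds ΔG = $553 billion; each later round is MPC = 0.89 times the previous.
After 5 rounds: 553 + 492.17 + 438.0313 + 389.847857 + 346.96459273 = ΔG·(1 − c^5)/(1 − c) = 553 × (1 − 0.5584059449)/0.11 ≈ $2,220 billion.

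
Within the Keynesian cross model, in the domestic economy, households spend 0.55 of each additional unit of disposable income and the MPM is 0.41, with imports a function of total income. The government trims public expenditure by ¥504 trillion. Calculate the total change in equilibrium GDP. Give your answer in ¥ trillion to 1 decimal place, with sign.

−¥586.0 trillion

Government-spending multiplier = 1/(1 − c + m) = 1/(1 − 0.55 + 0.41) = 1/0.86 ≈ 1.163.
ΔY = k × ΔG = (−¥504 trillion) / 0.86 ≈ −¥586 trillion.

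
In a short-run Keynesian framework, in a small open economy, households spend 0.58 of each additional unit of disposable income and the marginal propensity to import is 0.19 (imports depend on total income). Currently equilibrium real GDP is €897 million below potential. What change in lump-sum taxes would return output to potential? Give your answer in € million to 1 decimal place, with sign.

−€943.4 million

Spending multiplier = 1/(1 − c + m) = 1/(1 − 0.58 + 0.19) = 1/0.61 ≈ 1.639.
Tax multiplier = −c·k = −0.58/0.61 ≈ −0.951. Need ΔY = +€897 million, so ΔT = ΔY/(−c·k) = −(+€897 million) × 0.61 / 0.58 ≈ −€943.4 million.
The government should cut lump-sum taxes by €943.4 million.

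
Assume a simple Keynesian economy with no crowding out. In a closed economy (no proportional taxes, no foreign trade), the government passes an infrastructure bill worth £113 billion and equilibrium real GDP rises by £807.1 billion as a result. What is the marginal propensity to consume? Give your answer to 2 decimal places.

0.86

Implied spending multiplier k = ΔY/ΔG = 807.1/113 ≈ 7.1425.
Since k = 1/(1 − MPC), MPC = 1 − 1/k = 1 − ΔG/ΔY = 1 − 113/807.1 ≈ 0.86.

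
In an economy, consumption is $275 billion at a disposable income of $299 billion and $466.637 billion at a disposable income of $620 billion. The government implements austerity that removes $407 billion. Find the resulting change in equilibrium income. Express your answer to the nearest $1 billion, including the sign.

MPC = ΔC/ΔYd = (466.637 − 275)/(620 − 299) = 191.637/321 = 0.597.
Government-spending multiplier = 1/(1 − MPC) = 1/(1 − 0.597) = 1/0.403 ≈ 2.481.
ΔY = k × ΔG = (−$407 billion) / 0.403 ≈ −$1,010 billion.

−$1,010 billion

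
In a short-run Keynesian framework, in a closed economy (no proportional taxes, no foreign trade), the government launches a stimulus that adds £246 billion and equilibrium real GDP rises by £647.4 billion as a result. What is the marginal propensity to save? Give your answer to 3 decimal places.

0.380

Implied spending multiplier k = ΔY/ΔG = 647.4/246 ≈ 2.6317.
Since k = 1/(1 − MPC), MPC = 1 − 1/k = 1 − ΔG/ΔY = 1 − 246/647.4 ≈ 0.620.
MPS = 1 − MPC = 0.380.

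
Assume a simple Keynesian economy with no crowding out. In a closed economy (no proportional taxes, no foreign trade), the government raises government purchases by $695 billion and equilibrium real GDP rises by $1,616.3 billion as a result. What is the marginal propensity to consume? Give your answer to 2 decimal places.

Implied spending multiplier k = ΔY/ΔG = 1,616.3/695 ≈ 2.3256.
Since k = 1/(1 − MPC), MPC = 1 − 1/k = 1 − ΔG/ΔY = 1 − 695/1,616.3 ≈ 0.57.

0.57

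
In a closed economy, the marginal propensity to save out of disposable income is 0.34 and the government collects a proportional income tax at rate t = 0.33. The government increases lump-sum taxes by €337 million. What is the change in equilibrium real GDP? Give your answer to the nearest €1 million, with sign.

−€399 million

MPC = 1 − MPS = 1 − 0.34 = 0.66.
A lump-sum tax change of +€337 million shifts disposable income by −€337 million; first-round consumption changes by −c × ΔT = −0.66 × (+€337 million) = −€222.42 million.
Expenditure multiplier = 1/(1 − c(1−t)) = 1/(1 − 0.66×0.67) = 1/0.5578 ≈ 1.793.
The tax multiplier is −c × k ≈ −1.183, so ΔY = k × (−c·ΔT) = (−€222.42 million) / 0.5578 ≈ −€399 million.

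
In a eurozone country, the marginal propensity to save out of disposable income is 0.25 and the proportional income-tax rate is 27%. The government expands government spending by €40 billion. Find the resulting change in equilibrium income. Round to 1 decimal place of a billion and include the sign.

+€88.4 billion

MPC = 1 − MPS = 1 − 0.25 = 0.75.
Spending multiplier = 1/(1 − c(1−t)) = 1/(1 − 0.75×0.73) = 1/0.4525 ≈ 2.21.
ΔY = k × ΔG = (+€40 billion) / 0.4525 ≈ +€88.4 billion.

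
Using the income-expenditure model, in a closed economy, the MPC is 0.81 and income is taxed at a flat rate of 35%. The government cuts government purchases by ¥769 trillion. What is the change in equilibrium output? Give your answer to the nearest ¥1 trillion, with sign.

−¥1,624 trillion

Spending multiplier = 1/(1 − c(1−t)) = 1/(1 − 0.81×0.65) = 1/0.4735 ≈ 2.112.
ΔY = k × ΔG = (−¥769 trillion) / 0.4735 ≈ −¥1,624 trillion.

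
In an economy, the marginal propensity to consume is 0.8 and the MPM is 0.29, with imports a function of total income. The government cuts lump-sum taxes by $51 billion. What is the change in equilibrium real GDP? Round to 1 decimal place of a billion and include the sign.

A lump-sum tax change of −$51 billion shifts disposable income by +$51 billion; first-round consumption changes by −c × ΔT = −0.8 × (−$51 billion) = +$40.8 billion.
Expenditure multiplier = 1/(1 − c + m) = 1/(1 − 0.8 + 0.29) = 1/0.49 ≈ 2.041.
The tax multiplier is −c × k ≈ −1.633, so ΔY = k × (−c·ΔT) = (+$40.8 billion) / 0.49 ≈ +$83.3 billion.

+$83.3 billion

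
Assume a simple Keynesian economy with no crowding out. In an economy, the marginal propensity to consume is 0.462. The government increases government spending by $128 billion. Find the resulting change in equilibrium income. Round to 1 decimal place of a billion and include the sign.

+$237.9 billion

Government-spending multiplier = 1/(1 − MPC) = 1/(1 − 0.462) = 1/0.538 ≈ 1.859.
ΔY = k × ΔG = (+$128 billion) / 0.538 ≈ +$237.9 billion.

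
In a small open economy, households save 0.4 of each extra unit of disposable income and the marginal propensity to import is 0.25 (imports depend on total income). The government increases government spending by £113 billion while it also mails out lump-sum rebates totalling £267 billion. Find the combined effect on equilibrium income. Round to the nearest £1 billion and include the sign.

MPC = 1 − MPS = 1 − 0.4 = 0.6.
Expenditure multiplier = 1/(1 − c + m) = 1/(1 − 0.6 + 0.25) = 1/0.65 ≈ 1.538.
ΔG contributes k·ΔG = (+£113 billion) / 0.65 ≈ +£173.8 billion.
ΔT of −£267 billion changes first-round spending by −c·ΔT = +£160.2 billion, contributing k·(−c·ΔT) = (+£160.2 billion) / 0.65 ≈ +£246.5 billion.
Net ΔY = k(ΔG − c·ΔT) = (+£273.2 billion) / 0.65 ≈ +£420 billion.

+£420 billion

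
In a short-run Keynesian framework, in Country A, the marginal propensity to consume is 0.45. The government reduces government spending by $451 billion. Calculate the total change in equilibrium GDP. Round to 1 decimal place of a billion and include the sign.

Government-spending multiplier = 1/(1 − MPC) = 1/(1 − 0.45) = 1/0.55 ≈ 1.818.
ΔY = k × ΔG = (−$451 billion) / 0.55 = −$820 billion.

−$820.0 billion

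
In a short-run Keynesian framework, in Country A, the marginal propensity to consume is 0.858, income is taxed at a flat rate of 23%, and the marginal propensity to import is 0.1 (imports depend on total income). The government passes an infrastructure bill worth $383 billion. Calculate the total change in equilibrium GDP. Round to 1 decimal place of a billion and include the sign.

+$871.8 billion

Government-spending multiplier = 1/(1 − c(1−t) + m) = 1/(1 − 0.858×0.77 + 0.1) = 1/0.43934 ≈ 2.276.
ΔY = k × ΔG = (+$383 billion) / 0.43934 ≈ +$871.8 billion.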